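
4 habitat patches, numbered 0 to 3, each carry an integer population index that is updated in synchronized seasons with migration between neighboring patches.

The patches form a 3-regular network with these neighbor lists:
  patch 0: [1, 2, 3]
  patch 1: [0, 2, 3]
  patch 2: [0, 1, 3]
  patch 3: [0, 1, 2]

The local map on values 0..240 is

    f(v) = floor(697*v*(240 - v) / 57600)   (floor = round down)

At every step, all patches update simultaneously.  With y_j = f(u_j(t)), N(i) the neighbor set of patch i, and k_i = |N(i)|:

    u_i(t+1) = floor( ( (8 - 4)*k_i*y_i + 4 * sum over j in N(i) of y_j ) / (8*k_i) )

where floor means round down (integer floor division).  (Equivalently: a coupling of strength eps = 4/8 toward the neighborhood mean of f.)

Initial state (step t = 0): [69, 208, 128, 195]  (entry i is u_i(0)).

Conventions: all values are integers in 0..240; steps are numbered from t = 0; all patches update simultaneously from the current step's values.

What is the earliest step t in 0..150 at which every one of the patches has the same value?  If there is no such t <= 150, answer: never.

Answer: 4
Key observation: Synchronization is absorbing here: once all patches are equal they stay equal, and step 4 is the first all-equal step.

Derivation:
t=0: [69, 208, 128, 195]  (not all equal)
t=1: [130, 110, 141, 118]  (not all equal)
t=2: [172, 172, 170, 172]  (not all equal)
t=3: [141, 141, 142, 141]  (not all equal)
t=4: [168, 168, 168, 168]  (all equal)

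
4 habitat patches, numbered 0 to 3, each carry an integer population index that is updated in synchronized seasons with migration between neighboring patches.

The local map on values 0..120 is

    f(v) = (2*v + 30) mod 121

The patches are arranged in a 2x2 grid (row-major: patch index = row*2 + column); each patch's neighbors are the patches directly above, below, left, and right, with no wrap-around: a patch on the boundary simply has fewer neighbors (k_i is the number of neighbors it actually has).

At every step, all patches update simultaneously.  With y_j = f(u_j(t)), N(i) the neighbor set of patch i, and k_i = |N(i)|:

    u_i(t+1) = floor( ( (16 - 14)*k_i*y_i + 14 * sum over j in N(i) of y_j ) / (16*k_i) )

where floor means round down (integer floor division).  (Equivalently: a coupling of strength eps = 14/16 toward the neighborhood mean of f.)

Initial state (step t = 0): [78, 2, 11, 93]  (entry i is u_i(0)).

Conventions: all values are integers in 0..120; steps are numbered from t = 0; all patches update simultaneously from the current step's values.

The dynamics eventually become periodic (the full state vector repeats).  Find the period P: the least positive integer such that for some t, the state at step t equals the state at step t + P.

Simulating step by step:
t=0: [78, 2, 11, 93]
t=1: [45, 74, 76, 49]
t=2: [66, 62, 63, 52]
t=3: [34, 27, 28, 31]
t=4: [86, 93, 93, 85]
t=5: [93, 81, 81, 93]
t=6: [74, 92, 92, 74]
t=7: [88, 61, 61, 88]
t=8: [37, 78, 78, 37]
t=9: [69, 99, 99, 69]
t=10: [99, 54, 54, 99]
t=11: [28, 95, 95, 28]
t=12: [97, 87, 87, 97]
t=13: [85, 100, 100, 85]
t=14: [105, 82, 82, 105]
t=15: [78, 113, 113, 78]
t=16: [20, 58, 58, 20]
t=17: [30, 64, 64, 30]
t=18: [43, 83, 83, 43]
t=19: [80, 110, 110, 80]
t=20: [15, 61, 61, 15]
t=21: [34, 56, 56, 34]
t=22: [30, 88, 88, 30]
t=23: [85, 89, 89, 85]
t=24: [86, 80, 80, 86]
t=25: [70, 79, 79, 70]
t=26: [64, 51, 51, 64]
t=27: [14, 33, 33, 14]
t=28: [91, 62, 62, 91]
t=29: [40, 83, 83, 40]
t=30: [79, 105, 105, 79]
t=31: [112, 73, 73, 112]
t=32: [49, 17, 17, 49]
t=33: [56, 14, 14, 56]
t=34: [53, 25, 25, 53]
t=35: [71, 23, 23, 71]
t=36: [72, 54, 54, 72]
t=37: [21, 48, 48, 21]
t=38: [13, 63, 63, 13]
t=39: [37, 53, 53, 37]
t=40: [26, 92, 92, 26]
t=41: [91, 83, 83, 91]
t=42: [77, 89, 89, 77]
t=43: [84, 66, 66, 84]
t=44: [45, 72, 72, 45]
t=45: [61, 111, 111, 61]
t=46: [12, 28, 28, 12]
t=47: [82, 58, 58, 82]
t=48: [31, 67, 67, 31]
t=49: [49, 85, 85, 49]
t=50: [70, 16, 16, 70]
t=51: [60, 50, 50, 60]
t=52: [11, 26, 26, 11]
t=53: [78, 55, 55, 78]
t=54: [24, 59, 59, 24]
t=55: [33, 71, 71, 33]
t=56: [56, 90, 90, 56]
t=57: [80, 29, 29, 80]
t=58: [85, 71, 71, 85]
t=59: [54, 75, 75, 54]
t=60: [53, 22, 22, 53]
t=61: [66, 22, 22, 66]
t=62: [69, 45, 45, 69]
t=63: [110, 56, 56, 110]
t=64: [19, 9, 9, 19]
t=65: [50, 65, 65, 50]
t=66: [35, 12, 12, 35]
t=67: [59, 94, 94, 59]
t=68: [88, 35, 35, 88]
t=69: [98, 86, 86, 98]
t=70: [84, 102, 102, 84]
t=71: [108, 81, 81, 108]
t=72: [62, 12, 12, 62]
t=73: [51, 35, 35, 51]
t=74: [88, 22, 22, 88]
t=75: [75, 83, 83, 75]
t=76: [73, 61, 61, 73]
t=77: [34, 52, 52, 34]
t=78: [23, 87, 87, 23]
t=79: [82, 76, 76, 82]
t=80: [62, 71, 71, 62]
t=81: [48, 35, 35, 48]
t=82: [88, 16, 16, 88]
t=83: [64, 82, 82, 64]
t=84: [68, 41, 41, 68]
t=85: [103, 53, 53, 103]
t=86: [27, 102, 102, 27]
t=87: [109, 87, 87, 109]
t=88: [73, 15, 15, 73]
t=89: [59, 55, 55, 59]
t=90: [20, 26, 26, 20]
t=91: [80, 71, 71, 80]
t=92: [53, 66, 66, 53]
t=93: [37, 18, 18, 37]
t=94: [70, 99, 99, 70]
t=95: [99, 56, 56, 99]
t=96: [31, 96, 96, 31]
t=97: [99, 93, 93, 99]
t=98: [96, 105, 105, 96]
t=99: [116, 103, 103, 116]
t=100: [103, 31, 31, 103]
t=101: [94, 112, 112, 94]
t=102: [22, 86, 86, 22]
t=103: [80, 74, 74, 80]
t=104: [58, 67, 67, 58]
t=105: [40, 27, 27, 40]
t=106: [87, 106, 106, 87]
t=107: [10, 72, 72, 10]
t=108: [52, 50, 50, 52]
t=109: [9, 12, 12, 9]
t=110: [53, 48, 48, 53]
t=111: [6, 13, 13, 6]
t=112: [54, 43, 43, 54]
t=113: [103, 29, 29, 103]
t=114: [91, 111, 111, 91]
t=115: [20, 80, 80, 20]
t=116: [69, 69, 69, 69]
t=117: [47, 47, 47, 47]
t=118: [3, 3, 3, 3]
t=119: [36, 36, 36, 36]
t=120: [102, 102, 102, 102]
t=121: [113, 113, 113, 113]
t=122: [14, 14, 14, 14]
t=123: [58, 58, 58, 58]
t=124: [25, 25, 25, 25]
t=125: [80, 80, 80, 80]
t=126: [69, 69, 69, 69]

Answer: 10
Key observation: The state at step 116, [69, 69, 69, 69], reappears at step 126 — and no state repeats earlier — so the cycle the system enters has period 10.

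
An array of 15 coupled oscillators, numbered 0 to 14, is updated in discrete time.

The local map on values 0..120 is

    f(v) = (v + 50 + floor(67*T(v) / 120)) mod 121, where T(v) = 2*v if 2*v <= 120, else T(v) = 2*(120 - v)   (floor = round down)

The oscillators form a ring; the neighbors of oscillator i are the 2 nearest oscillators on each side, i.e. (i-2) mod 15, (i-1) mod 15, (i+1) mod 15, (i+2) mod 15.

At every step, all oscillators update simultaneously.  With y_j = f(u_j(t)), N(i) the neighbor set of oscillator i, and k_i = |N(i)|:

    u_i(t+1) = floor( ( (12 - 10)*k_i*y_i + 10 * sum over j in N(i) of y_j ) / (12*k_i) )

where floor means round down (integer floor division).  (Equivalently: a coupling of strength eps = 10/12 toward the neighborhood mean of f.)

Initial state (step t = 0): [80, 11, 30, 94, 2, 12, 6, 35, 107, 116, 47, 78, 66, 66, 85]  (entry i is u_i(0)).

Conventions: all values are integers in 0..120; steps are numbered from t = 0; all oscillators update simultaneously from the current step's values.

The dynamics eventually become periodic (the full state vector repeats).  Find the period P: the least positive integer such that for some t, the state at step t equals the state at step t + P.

Simulating step by step:
t=0: [80, 11, 30, 94, 2, 12, 6, 35, 107, 116, 47, 78, 66, 66, 85]
t=1: [70, 68, 67, 74, 71, 48, 48, 49, 37, 36, 47, 47, 48, 53, 58]
t=2: [51, 53, 54, 49, 44, 40, 30, 20, 20, 20, 19, 26, 35, 40, 46]
t=3: [31, 35, 34, 30, 45, 56, 64, 79, 95, 94, 75, 58, 49, 37, 23]
t=4: [41, 68, 53, 34, 48, 58, 45, 51, 53, 52, 47, 38, 49, 62, 49]
t=5: [40, 27, 27, 36, 29, 27, 36, 38, 33, 30, 29, 33, 31, 27, 38]
t=6: [70, 45, 67, 90, 65, 44, 72, 73, 69, 93, 115, 112, 91, 71, 72]
t=7: [47, 48, 47, 41, 47, 48, 47, 46, 52, 51, 51, 51, 51, 52, 47]
t=8: [30, 25, 25, 26, 25, 25, 30, 32, 32, 34, 36, 36, 34, 33, 32]
t=9: [110, 108, 104, 102, 104, 108, 110, 88, 68, 50, 26, 26, 51, 68, 89]
t=10: [51, 50, 50, 50, 50, 50, 51, 48, 59, 71, 65, 65, 72, 59, 48]
t=11: [37, 33, 34, 34, 34, 33, 37, 41, 45, 49, 54, 54, 49, 45, 41]
t=12: [34, 24, 26, 49, 26, 24, 34, 40, 24, 31, 34, 34, 31, 24, 40]
t=13: [66, 47, 66, 90, 66, 47, 66, 67, 43, 42, 68, 68, 42, 43, 67]
t=14: [42, 49, 48, 43, 48, 49, 42, 34, 41, 41, 31, 31, 41, 41, 34]
t=15: [18, 19, 25, 29, 25, 19, 18, 16, 33, 53, 52, 52, 53, 33, 16]
t=16: [96, 95, 98, 98, 98, 95, 96, 84, 72, 65, 56, 56, 65, 72, 84]
t=17: [52, 51, 51, 51, 51, 51, 52, 52, 51, 51, 51, 51, 51, 51, 52]
t=18: [37, 37, 36, 36, 36, 37, 37, 37, 37, 36, 36, 36, 36, 37, 37]
t=19: [6, 6, 5, 5, 5, 6, 6, 6, 6, 5, 5, 5, 5, 6, 6]
t=20: [61, 61, 60, 60, 60, 61, 61, 61, 61, 60, 60, 60, 60, 61, 61]
t=21: [55, 55, 55, 55, 55, 55, 55, 55, 55, 55, 55, 55, 55, 55, 55]
t=22: [45, 45, 45, 45, 45, 45, 45, 45, 45, 45, 45, 45, 45, 45, 45]
t=23: [24, 24, 24, 24, 24, 24, 24, 24, 24, 24, 24, 24, 24, 24, 24]
t=24: [100, 100, 100, 100, 100, 100, 100, 100, 100, 100, 100, 100, 100, 100, 100]
t=25: [51, 51, 51, 51, 51, 51, 51, 51, 51, 51, 51, 51, 51, 51, 51]
t=26: [36, 36, 36, 36, 36, 36, 36, 36, 36, 36, 36, 36, 36, 36, 36]
t=27: [5, 5, 5, 5, 5, 5, 5, 5, 5, 5, 5, 5, 5, 5, 5]
t=28: [60, 60, 60, 60, 60, 60, 60, 60, 60, 60, 60, 60, 60, 60, 60]
t=29: [56, 56, 56, 56, 56, 56, 56, 56, 56, 56, 56, 56, 56, 56, 56]
t=30: [47, 47, 47, 47, 47, 47, 47, 47, 47, 47, 47, 47, 47, 47, 47]
t=31: [28, 28, 28, 28, 28, 28, 28, 28, 28, 28, 28, 28, 28, 28, 28]
t=32: [109, 109, 109, 109, 109, 109, 109, 109, 109, 109, 109, 109, 109, 109, 109]
t=33: [50, 50, 50, 50, 50, 50, 50, 50, 50, 50, 50, 50, 50, 50, 50]
t=34: [34, 34, 34, 34, 34, 34, 34, 34, 34, 34, 34, 34, 34, 34, 34]
t=35: [0, 0, 0, 0, 0, 0, 0, 0, 0, 0, 0, 0, 0, 0, 0]
t=36: [50, 50, 50, 50, 50, 50, 50, 50, 50, 50, 50, 50, 50, 50, 50]

Answer: 3
Key observation: The state at step 33, [50, 50, 50, 50, 50, 50, 50, 50, 50, 50, 50, 50, 50, 50, 50], reappears at step 36 — and no state repeats earlier — so the cycle the system enters has period 3.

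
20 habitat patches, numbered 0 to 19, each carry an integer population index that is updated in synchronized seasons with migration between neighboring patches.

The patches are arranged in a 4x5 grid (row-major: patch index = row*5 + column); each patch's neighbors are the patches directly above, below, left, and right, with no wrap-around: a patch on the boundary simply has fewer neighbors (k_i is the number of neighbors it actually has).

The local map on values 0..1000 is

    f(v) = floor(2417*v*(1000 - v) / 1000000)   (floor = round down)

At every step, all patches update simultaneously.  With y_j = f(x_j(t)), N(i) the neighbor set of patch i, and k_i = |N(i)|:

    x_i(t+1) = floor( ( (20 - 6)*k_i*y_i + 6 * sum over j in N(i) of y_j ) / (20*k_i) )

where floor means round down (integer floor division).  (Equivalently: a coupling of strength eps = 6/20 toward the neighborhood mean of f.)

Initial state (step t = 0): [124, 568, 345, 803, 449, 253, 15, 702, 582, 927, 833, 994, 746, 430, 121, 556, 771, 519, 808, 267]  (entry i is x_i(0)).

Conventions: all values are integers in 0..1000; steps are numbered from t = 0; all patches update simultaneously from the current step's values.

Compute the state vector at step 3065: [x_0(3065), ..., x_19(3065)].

Simulating step by step:
t=0: [124, 568, 345, 803, 449, 253, 15, 702, 582, 927, 833, 994, 746, 430, 121, 556, 771, 519, 808, 267]
t=1: [340, 499, 530, 440, 499, 382, 142, 475, 534, 258, 341, 103, 448, 540, 302, 531, 419, 547, 428, 425]
t=2: [555, 566, 601, 597, 581, 536, 355, 578, 590, 494, 519, 307, 569, 592, 521, 590, 553, 596, 592, 578]
t=3: [596, 587, 581, 581, 589, 595, 559, 585, 585, 600, 592, 535, 584, 585, 599, 588, 585, 583, 583, 590]
t=4: [581, 585, 587, 587, 584, 583, 593, 586, 585, 581, 584, 597, 587, 585, 581, 584, 587, 586, 586, 583]
t=5: [587, 585, 585, 585, 586, 586, 583, 585, 586, 587, 586, 582, 584, 586, 587, 586, 584, 585, 586, 587]
t=6: [585, 586, 586, 586, 585, 586, 586, 586, 585, 585, 586, 586, 586, 586, 585, 586, 586, 586, 585, 585]
t=7: [586, 586, 586, 586, 586, 586, 586, 586, 586, 586, 586, 586, 586, 586, 586, 586, 586, 586, 586, 586]
t=8: [586, 586, 586, 586, 586, 586, 586, 586, 586, 586, 586, 586, 586, 586, 586, 586, 586, 586, 586, 586]

Answer: [586, 586, 586, 586, 586, 586, 586, 586, 586, 586, 586, 586, 586, 586, 586, 586, 586, 586, 586, 586]
Key observation: The state at step 7, [586, 586, 586, 586, 586, 586, 586, 586, 586, 586, 586, 586, 586, 586, 586, 586, 586, 586, 586, 586], reappears at step 8: the system is in a cycle of period 1 from step 7 on.  Therefore the state at step 3065 equals the state at step 7 + ((3065 - 7) mod 1) = 7, which is [586, 586, 586, 586, 586, 586, 586, 586, 586, 586, 586, 586, 586, 586, 586, 586, 586, 586, 586, 586].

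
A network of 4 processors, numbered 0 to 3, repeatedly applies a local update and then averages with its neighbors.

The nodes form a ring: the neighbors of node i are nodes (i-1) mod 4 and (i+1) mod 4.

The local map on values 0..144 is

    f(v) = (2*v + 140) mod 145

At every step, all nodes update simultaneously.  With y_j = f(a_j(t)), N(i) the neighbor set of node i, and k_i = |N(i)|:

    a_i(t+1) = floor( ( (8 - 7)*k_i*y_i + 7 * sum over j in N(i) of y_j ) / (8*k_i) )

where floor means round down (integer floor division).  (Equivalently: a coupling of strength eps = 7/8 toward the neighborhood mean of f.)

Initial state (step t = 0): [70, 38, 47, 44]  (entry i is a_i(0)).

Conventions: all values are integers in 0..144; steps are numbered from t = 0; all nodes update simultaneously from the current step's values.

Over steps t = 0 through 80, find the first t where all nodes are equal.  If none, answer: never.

Simulating step by step:
t=0: [70, 38, 47, 44]  (not all equal)
t=1: [84, 106, 78, 108]  (not all equal)
t=2: [58, 18, 56, 18]  (not all equal)
t=3: [41, 99, 40, 99]  (not all equal)
t=4: [51, 72, 51, 72]  (not all equal)
t=5: [133, 102, 133, 102]  (not all equal)
t=6: [61, 108, 61, 108]  (not all equal)
t=7: [72, 110, 72, 110]  (not all equal)
t=8: [78, 130, 78, 130]  (not all equal)
t=9: [97, 19, 97, 19]  (not all equal)
t=10: [34, 42, 34, 42]  (not all equal)
t=11: [77, 65, 77, 65]  (not all equal)
t=12: [109, 19, 109, 19]  (not all equal)
t=13: [37, 63, 37, 63]  (not all equal)
t=14: [114, 75, 114, 75]  (not all equal)
t=15: [9, 68, 9, 68]  (not all equal)
t=16: [116, 27, 116, 27]  (not all equal)
t=17: [53, 77, 53, 77]  (not all equal)
t=18: [16, 88, 16, 88]  (not all equal)
t=19: [26, 26, 26, 26]  (all equal)

Answer: 19
Key observation: Synchronization is absorbing here: once all nodes are equal they stay equal, and step 19 is the first all-equal step.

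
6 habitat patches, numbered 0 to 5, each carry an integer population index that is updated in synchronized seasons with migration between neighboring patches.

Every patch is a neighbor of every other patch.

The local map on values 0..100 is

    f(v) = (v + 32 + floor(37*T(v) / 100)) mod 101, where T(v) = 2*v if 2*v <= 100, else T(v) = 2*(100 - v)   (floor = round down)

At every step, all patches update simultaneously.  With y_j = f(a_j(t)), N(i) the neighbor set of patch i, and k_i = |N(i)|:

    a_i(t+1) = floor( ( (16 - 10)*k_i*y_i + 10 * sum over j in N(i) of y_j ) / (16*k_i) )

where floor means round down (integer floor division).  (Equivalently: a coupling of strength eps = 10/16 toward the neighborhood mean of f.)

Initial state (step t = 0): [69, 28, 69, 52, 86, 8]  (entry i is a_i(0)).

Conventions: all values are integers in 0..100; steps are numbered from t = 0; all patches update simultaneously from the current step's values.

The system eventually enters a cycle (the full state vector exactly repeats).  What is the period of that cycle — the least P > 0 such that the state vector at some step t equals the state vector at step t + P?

Answer: 2
Key observation: The state at step 4, [72, 72, 72, 72, 72, 72], reappears at step 6 — and no state repeats earlier — so the cycle the system enters has period 2.

Derivation:
t=0: [69, 28, 69, 52, 86, 8]
t=1: [32, 46, 32, 31, 33, 38]
t=2: [78, 59, 78, 78, 79, 81]
t=3: [24, 23, 24, 24, 24, 24]
t=4: [72, 72, 72, 72, 72, 72]
t=5: [23, 23, 23, 23, 23, 23]
t=6: [72, 72, 72, 72, 72, 72]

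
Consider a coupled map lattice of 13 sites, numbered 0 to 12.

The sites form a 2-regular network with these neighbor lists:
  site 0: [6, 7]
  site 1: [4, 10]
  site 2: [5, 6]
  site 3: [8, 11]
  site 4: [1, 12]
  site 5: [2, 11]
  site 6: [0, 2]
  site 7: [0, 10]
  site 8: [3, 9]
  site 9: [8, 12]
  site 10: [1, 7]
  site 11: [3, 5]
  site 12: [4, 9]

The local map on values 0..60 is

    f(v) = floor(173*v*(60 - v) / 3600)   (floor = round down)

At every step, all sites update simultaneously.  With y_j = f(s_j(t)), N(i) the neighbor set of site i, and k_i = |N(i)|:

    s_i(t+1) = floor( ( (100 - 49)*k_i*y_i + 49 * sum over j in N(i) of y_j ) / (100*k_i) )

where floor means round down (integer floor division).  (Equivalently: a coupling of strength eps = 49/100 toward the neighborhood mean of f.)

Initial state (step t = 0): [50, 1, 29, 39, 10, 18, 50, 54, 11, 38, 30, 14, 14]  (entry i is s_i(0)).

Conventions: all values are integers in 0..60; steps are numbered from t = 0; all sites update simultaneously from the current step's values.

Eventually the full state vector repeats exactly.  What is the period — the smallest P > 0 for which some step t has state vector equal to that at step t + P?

Answer: 2
Key observation: The state at step 6, [40, 39, 40, 40, 39, 40, 40, 40, 40, 40, 39, 40, 40], reappears at step 8 — and no state repeats earlier — so the cycle the system enters has period 2.

Derivation:
t=0: [50, 1, 29, 39, 10, 18, 50, 54, 11, 38, 30, 14, 14]
t=1: [21, 17, 36, 33, 20, 36, 28, 24, 32, 33, 26, 33, 30]
t=2: [40, 37, 41, 42, 38, 41, 41, 40, 42, 42, 40, 41, 41]
t=3: [37, 39, 37, 36, 39, 37, 37, 38, 36, 36, 38, 36, 37]
t=4: [40, 39, 40, 41, 39, 40, 40, 40, 41, 40, 39, 40, 40]
t=5: [38, 39, 38, 37, 38, 38, 38, 38, 37, 37, 38, 37, 38]
t=6: [40, 39, 40, 40, 39, 40, 40, 40, 40, 40, 39, 40, 40]
t=7: [38, 39, 38, 38, 38, 38, 38, 38, 38, 38, 38, 38, 38]
t=8: [40, 39, 40, 40, 39, 40, 40, 40, 40, 40, 39, 40, 40]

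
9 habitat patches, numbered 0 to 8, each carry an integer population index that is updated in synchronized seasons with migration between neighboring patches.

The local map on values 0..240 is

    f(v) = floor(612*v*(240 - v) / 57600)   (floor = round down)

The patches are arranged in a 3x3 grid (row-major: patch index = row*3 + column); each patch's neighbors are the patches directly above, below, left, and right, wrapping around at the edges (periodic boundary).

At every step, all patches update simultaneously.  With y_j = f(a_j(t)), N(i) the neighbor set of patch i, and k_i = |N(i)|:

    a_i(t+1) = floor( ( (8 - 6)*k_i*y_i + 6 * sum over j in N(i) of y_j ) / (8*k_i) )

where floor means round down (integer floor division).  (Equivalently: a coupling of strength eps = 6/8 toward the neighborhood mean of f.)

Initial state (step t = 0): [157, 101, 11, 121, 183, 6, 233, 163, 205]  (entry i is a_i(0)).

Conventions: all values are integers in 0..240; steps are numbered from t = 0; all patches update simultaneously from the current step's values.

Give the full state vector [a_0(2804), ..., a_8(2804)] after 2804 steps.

Answer: [145, 145, 145, 145, 145, 145, 145, 145, 145]
Key observation: The state at step 5, [146, 146, 146, 146, 146, 146, 146, 146, 146], reappears at step 7: the system is in a cycle of period 2 from step 5 on.  Therefore the state at step 2804 equals the state at step 5 + ((2804 - 5) mod 2) = 6, which is [145, 145, 145, 145, 145, 145, 145, 145, 145].

Derivation:
t=0: [157, 101, 11, 121, 183, 6, 233, 163, 205]
t=1: [99, 113, 77, 90, 111, 71, 97, 99, 54]
t=2: [144, 146, 133, 143, 144, 131, 138, 141, 130]
t=3: [147, 147, 148, 147, 147, 149, 148, 147, 150]
t=4: [144, 144, 144, 144, 144, 144, 144, 144, 143]
t=5: [146, 146, 146, 146, 146, 146, 146, 146, 146]
t=6: [145, 145, 145, 145, 145, 145, 145, 145, 145]
t=7: [146, 146, 146, 146, 146, 146, 146, 146, 146]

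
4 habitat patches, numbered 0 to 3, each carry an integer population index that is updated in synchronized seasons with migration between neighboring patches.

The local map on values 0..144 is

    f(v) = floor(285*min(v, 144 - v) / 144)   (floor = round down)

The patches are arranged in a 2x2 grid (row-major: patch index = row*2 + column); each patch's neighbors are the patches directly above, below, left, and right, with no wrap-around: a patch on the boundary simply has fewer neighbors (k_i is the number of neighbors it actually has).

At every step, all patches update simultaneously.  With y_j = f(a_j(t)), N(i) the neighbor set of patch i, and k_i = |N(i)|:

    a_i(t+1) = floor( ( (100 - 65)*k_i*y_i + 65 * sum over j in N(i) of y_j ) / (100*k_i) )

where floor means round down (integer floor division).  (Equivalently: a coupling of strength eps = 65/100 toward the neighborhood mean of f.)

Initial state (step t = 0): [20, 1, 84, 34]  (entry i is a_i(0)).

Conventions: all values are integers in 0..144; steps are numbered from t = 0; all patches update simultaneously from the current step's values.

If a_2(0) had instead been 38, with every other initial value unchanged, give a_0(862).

Simulating step by step:
t=0: [20, 1, 38, 34]
t=1: [38, 34, 60, 48]
t=2: [86, 78, 96, 93]
t=3: [113, 115, 102, 108]
t=4: [66, 62, 71, 70]
t=5: [130, 129, 136, 133]
t=6: [23, 25, 20, 21]
t=7: [44, 45, 41, 42]
t=8: [85, 86, 83, 84]
t=9: [116, 115, 118, 117]
t=10: [54, 55, 52, 53]
t=11: [105, 106, 103, 104]
t=12: [77, 76, 79, 78]
t=13: [131, 132, 129, 130]
t=14: [25, 24, 27, 26]
t=15: [49, 48, 51, 50]
t=16: [96, 96, 98, 97]
t=17: [93, 94, 92, 93]
t=18: [100, 99, 100, 100]
t=19: [87, 87, 87, 87]
t=20: [112, 112, 112, 112]
t=21: [63, 63, 63, 63]
t=22: [124, 124, 124, 124]
t=23: [39, 39, 39, 39]
t=24: [77, 77, 77, 77]
t=25: [132, 132, 132, 132]
t=26: [23, 23, 23, 23]
t=27: [45, 45, 45, 45]
t=28: [89, 89, 89, 89]
t=29: [108, 108, 108, 108]
t=30: [71, 71, 71, 71]
t=31: [140, 140, 140, 140]
t=32: [7, 7, 7, 7]
t=33: [13, 13, 13, 13]
t=34: [25, 25, 25, 25]
t=35: [49, 49, 49, 49]
t=36: [96, 96, 96, 96]
t=37: [95, 95, 95, 95]
t=38: [96, 96, 96, 96]

Answer: a_0(862) = 96
Key observation: The state at step 36, [96, 96, 96, 96], reappears at step 38: the system is in a cycle of period 2 from step 36 on.  Therefore the state at step 862 equals the state at step 36 + ((862 - 36) mod 2) = 36, which is [96, 96, 96, 96].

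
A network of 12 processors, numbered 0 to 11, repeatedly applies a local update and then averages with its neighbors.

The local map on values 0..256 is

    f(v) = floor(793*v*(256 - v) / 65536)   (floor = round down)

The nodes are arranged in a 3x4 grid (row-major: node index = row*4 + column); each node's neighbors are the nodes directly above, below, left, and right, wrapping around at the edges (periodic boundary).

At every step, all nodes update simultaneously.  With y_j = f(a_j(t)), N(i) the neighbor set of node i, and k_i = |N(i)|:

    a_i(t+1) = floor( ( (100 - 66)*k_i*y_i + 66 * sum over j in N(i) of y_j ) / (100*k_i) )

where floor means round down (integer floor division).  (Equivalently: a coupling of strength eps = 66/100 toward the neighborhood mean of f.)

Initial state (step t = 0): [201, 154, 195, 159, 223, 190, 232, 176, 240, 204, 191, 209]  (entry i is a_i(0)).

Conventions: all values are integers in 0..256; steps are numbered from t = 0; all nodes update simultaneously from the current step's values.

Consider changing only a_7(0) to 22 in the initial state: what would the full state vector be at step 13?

Simulating step by step:
t=0: [201, 154, 195, 159, 223, 190, 232, 22, 240, 204, 191, 209]
t=1: [129, 156, 146, 138, 94, 129, 106, 96, 92, 132, 126, 113]
t=2: [191, 193, 193, 194, 188, 193, 193, 189, 189, 193, 195, 192]
t=3: [149, 147, 146, 147, 151, 148, 147, 150, 150, 147, 145, 148]
t=4: [192, 193, 193, 192, 191, 192, 193, 192, 192, 193, 193, 192]
t=5: [148, 147, 147, 147, 148, 147, 147, 148, 148, 147, 147, 147]
t=6: [193, 193, 193, 193, 193, 193, 193, 193, 193, 193, 193, 193]
t=7: [147, 147, 147, 147, 147, 147, 147, 147, 147, 147, 147, 147]
t=8: [193, 193, 193, 193, 193, 193, 193, 193, 193, 193, 193, 193]
t=9: [147, 147, 147, 147, 147, 147, 147, 147, 147, 147, 147, 147]
t=10: [193, 193, 193, 193, 193, 193, 193, 193, 193, 193, 193, 193]
t=11: [147, 147, 147, 147, 147, 147, 147, 147, 147, 147, 147, 147]
t=12: [193, 193, 193, 193, 193, 193, 193, 193, 193, 193, 193, 193]
t=13: [147, 147, 147, 147, 147, 147, 147, 147, 147, 147, 147, 147]

Answer: [147, 147, 147, 147, 147, 147, 147, 147, 147, 147, 147, 147]
Key observation: This trace re-runs the system from the modified initial state.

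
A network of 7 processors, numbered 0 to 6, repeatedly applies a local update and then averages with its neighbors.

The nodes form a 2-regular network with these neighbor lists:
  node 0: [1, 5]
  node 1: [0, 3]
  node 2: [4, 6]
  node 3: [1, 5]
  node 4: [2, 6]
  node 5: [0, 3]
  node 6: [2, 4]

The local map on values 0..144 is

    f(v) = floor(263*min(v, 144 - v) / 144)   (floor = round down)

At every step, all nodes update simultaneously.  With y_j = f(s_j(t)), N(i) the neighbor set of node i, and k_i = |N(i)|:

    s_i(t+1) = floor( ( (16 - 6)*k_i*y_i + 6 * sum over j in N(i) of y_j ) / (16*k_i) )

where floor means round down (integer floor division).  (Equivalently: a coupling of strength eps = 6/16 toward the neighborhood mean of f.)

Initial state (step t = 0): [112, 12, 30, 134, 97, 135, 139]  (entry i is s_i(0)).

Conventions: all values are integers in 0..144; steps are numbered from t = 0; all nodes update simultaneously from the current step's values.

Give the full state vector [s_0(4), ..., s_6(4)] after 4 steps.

Answer: [77, 93, 78, 115, 84, 99, 68]

Derivation:
t=0: [112, 12, 30, 134, 97, 135, 139]
t=1: [43, 27, 51, 18, 64, 24, 31]
t=2: [66, 51, 90, 37, 100, 47, 74]
t=3: [108, 93, 100, 75, 92, 88, 112]
t=4: [77, 93, 78, 115, 84, 99, 68]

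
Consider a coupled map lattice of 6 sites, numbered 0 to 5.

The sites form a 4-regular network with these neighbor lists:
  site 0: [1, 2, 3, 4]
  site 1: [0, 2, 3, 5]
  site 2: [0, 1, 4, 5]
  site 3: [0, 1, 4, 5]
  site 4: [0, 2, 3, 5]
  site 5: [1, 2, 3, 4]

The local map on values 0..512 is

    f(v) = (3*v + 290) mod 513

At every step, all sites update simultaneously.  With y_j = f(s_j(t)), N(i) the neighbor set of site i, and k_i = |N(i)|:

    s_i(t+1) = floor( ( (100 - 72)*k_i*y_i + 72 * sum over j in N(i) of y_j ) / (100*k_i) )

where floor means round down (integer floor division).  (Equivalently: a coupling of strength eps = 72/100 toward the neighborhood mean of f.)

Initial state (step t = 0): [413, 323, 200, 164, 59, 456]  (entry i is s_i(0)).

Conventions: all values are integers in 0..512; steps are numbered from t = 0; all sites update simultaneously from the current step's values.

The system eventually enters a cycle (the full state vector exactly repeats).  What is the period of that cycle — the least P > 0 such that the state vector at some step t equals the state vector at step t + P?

Simulating step by step:
t=0: [413, 323, 200, 164, 59, 456]
t=1: [383, 293, 343, 313, 359, 275]
t=2: [292, 219, 259, 234, 275, 201]
t=3: [226, 308, 199, 321, 212, 294]
t=4: [343, 269, 321, 279, 332, 257]
t=5: [200, 137, 182, 146, 190, 128]
t=6: [298, 246, 283, 253, 290, 238]
t=7: [93, 141, 172, 147, 178, 186]
t=8: [199, 218, 244, 223, 249, 277]
t=9: [356, 377, 306, 288, 259, 278]
t=10: [227, 243, 206, 191, 144, 161]
t=11: [391, 405, 368, 355, 321, 335]
t=12: [374, 386, 357, 346, 316, 327]
t=13: [336, 346, 321, 312, 287, 297]
t=14: [229, 238, 217, 209, 188, 197]
t=15: [429, 437, 419, 412, 395, 402]
t=16: [194, 200, 185, 323, 308, 315]
t=17: [303, 309, 296, 269, 256, 261]
t=18: [128, 133, 122, 99, 88, 93]
t=19: [123, 127, 118, 98, 89, 93]
t=20: [113, 116, 109, 92, 85, 88]
t=21: [89, 91, 85, 71, 65, 68]
t=22: [204, 207, 202, 333, 328, 330]
t=23: [341, 343, 339, 305, 301, 303]
t=24: [245, 247, 244, 215, 212, 214]
t=25: [386, 336, 385, 360, 450, 360]
t=26: [322, 351, 322, 301, 303, 300]
t=27: [224, 231, 223, 205, 190, 205]
t=28: [423, 433, 423, 408, 399, 407]
t=29: [189, 196, 188, 319, 311, 319]
t=30: [298, 305, 298, 264, 258, 264]
t=31: [121, 127, 121, 93, 87, 93]
t=32: [109, 114, 109, 86, 81, 86]
t=33: [79, 83, 79, 59, 55, 59]
t=34: [177, 180, 177, 303, 300, 303]
t=35: [259, 261, 259, 221, 219, 221]
t=36: [184, 186, 184, 296, 294, 296]
t=37: [265, 266, 265, 215, 214, 215]
t=38: [189, 190, 189, 291, 290, 291]
t=39: [269, 270, 269, 211, 210, 211]
t=40: [193, 193, 193, 287, 287, 287]
t=41: [272, 272, 272, 208, 208, 208]
t=42: [195, 195, 195, 285, 285, 285]
t=43: [274, 274, 274, 206, 206, 206]
t=44: [197, 197, 197, 283, 283, 283]
t=45: [276, 276, 276, 204, 204, 204]
t=46: [198, 198, 198, 282, 282, 282]
t=47: [277, 277, 277, 203, 203, 203]
t=48: [199, 199, 199, 281, 281, 281]
t=49: [277, 277, 277, 203, 203, 203]

Answer: 2
Key observation: The state at step 47, [277, 277, 277, 203, 203, 203], reappears at step 49 — and no state repeats earlier — so the cycle the system enters has period 2.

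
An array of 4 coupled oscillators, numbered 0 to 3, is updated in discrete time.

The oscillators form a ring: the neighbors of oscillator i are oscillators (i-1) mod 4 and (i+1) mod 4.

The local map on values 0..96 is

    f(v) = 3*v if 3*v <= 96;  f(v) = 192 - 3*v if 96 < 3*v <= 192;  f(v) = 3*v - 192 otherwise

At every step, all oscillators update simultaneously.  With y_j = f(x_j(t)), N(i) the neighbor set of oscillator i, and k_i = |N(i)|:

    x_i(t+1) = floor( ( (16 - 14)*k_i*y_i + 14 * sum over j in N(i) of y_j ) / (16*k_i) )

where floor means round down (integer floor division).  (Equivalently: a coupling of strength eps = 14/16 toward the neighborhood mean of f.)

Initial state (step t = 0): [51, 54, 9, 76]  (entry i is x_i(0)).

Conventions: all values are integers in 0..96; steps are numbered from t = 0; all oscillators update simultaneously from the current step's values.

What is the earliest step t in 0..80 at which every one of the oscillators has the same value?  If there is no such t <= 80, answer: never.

Answer: 2
Key observation: Synchronization is absorbing here: once all oscillators are equal they stay equal, and step 2 is the first all-equal step.

Derivation:
t=0: [51, 54, 9, 76]  (not all equal)
t=1: [33, 32, 32, 33]  (not all equal)
t=2: [94, 94, 94, 94]  (all equal)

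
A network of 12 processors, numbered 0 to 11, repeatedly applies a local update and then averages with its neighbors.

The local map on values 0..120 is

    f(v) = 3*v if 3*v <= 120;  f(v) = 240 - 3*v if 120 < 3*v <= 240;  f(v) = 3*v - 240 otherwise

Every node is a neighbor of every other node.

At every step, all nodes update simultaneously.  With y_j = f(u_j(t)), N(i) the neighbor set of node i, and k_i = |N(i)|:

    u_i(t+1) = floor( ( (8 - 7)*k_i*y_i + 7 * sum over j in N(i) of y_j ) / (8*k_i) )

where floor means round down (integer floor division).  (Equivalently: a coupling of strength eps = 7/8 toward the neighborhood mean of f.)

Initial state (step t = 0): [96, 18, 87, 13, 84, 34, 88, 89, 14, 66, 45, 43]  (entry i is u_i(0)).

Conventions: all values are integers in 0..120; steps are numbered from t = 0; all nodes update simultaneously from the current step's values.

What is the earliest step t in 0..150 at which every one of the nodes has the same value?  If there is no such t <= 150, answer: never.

Answer: 3
Key observation: Synchronization is absorbing here: once all nodes are equal they stay equal, and step 3 is the first all-equal step.

Derivation:
t=0: [96, 18, 87, 13, 84, 34, 88, 89, 14, 66, 45, 43]  (not all equal)
t=1: [52, 52, 50, 51, 50, 54, 50, 51, 51, 51, 54, 54]  (not all equal)
t=2: [84, 84, 85, 85, 85, 84, 85, 85, 85, 85, 84, 84]  (not all equal)
t=3: [13, 13, 13, 13, 13, 13, 13, 13, 13, 13, 13, 13]  (all equal)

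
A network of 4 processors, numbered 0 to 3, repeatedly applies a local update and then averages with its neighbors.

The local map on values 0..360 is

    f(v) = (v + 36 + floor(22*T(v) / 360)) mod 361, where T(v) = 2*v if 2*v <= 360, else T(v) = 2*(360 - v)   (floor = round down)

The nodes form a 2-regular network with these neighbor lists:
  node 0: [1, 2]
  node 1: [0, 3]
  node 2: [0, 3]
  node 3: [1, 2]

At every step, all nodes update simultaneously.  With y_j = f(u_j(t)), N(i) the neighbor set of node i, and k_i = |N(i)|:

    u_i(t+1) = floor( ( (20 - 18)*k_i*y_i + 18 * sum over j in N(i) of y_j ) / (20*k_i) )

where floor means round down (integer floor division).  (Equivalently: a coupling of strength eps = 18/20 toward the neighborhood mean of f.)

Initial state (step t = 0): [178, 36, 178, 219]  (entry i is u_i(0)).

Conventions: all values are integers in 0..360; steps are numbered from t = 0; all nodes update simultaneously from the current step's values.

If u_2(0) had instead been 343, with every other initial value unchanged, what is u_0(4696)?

Simulating step by step:
t=0: [178, 36, 343, 219]
t=1: [66, 235, 230, 70]
t=2: [266, 129, 128, 266]
t=3: [192, 299, 299, 192]
t=4: [332, 257, 257, 332]
t=5: [275, 39, 39, 275]
t=6: [103, 296, 296, 103]
t=7: [320, 169, 169, 320]
t=8: [238, 346, 346, 238]
t=9: [48, 261, 261, 48]
t=10: [287, 111, 111, 287]
t=11: [177, 313, 313, 177]
t=12: [342, 246, 246, 342]
t=13: [267, 46, 46, 267]
t=14: [109, 291, 291, 109]
t=15: [317, 175, 175, 317]
t=16: [244, 345, 345, 244]
t=17: [48, 266, 266, 48]
t=18: [290, 111, 111, 290]
t=19: [177, 316, 316, 177]
t=20: [344, 246, 246, 344]
t=21: [267, 47, 47, 267]
t=22: [110, 291, 291, 110]
t=23: [317, 176, 176, 317]
t=24: [245, 345, 345, 245]
t=25: [48, 267, 267, 48]
t=26: [291, 111, 111, 291]
t=27: [177, 317, 317, 177]
t=28: [345, 246, 246, 345]
t=29: [267, 48, 48, 267]
t=30: [111, 291, 291, 111]
t=31: [317, 177, 177, 317]
t=32: [246, 345, 345, 246]
t=33: [48, 267, 267, 48]

Answer: u_0(4696) = 246
Key observation: The state at step 25, [48, 267, 267, 48], reappears at step 33: the system is in a cycle of period 8 from step 25 on.  Therefore the state at step 4696 equals the state at step 25 + ((4696 - 25) mod 8) = 32, which is [246, 345, 345, 246].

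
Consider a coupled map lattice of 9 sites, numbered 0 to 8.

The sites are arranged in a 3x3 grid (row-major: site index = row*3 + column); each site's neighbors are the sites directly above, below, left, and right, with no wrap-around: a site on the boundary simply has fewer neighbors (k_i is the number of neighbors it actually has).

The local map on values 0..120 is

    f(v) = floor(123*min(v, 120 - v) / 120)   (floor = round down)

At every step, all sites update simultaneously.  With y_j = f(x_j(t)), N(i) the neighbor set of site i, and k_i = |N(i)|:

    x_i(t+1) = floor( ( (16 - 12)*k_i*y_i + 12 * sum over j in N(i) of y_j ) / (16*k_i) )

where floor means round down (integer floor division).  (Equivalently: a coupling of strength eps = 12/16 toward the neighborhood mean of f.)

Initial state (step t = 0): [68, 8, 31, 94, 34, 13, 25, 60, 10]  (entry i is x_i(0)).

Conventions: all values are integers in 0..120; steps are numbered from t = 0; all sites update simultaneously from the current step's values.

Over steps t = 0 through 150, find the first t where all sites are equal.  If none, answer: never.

Answer: 11
Key observation: Synchronization is absorbing here: once all sites are equal they stay equal, and step 11 is the first all-equal step.

Derivation:
t=0: [68, 8, 31, 94, 34, 13, 25, 60, 10]  (not all equal)
t=1: [26, 31, 15, 34, 28, 22, 38, 32, 30]  (not all equal)
t=2: [30, 25, 23, 31, 29, 23, 34, 32, 27]  (not all equal)
t=3: [28, 26, 23, 31, 28, 25, 32, 30, 27]  (not all equal)
t=4: [28, 26, 24, 29, 28, 25, 30, 29, 27]  (not all equal)
t=5: [27, 26, 25, 28, 27, 26, 29, 28, 27]  (not all equal)
t=6: [27, 26, 25, 27, 27, 26, 28, 27, 27]  (not all equal)
t=7: [26, 26, 25, 27, 26, 26, 27, 27, 26]  (not all equal)
t=8: [26, 25, 25, 26, 26, 25, 27, 26, 26]  (not all equal)
t=9: [25, 25, 25, 26, 25, 25, 26, 26, 25]  (not all equal)
t=10: [25, 25, 25, 25, 25, 25, 26, 25, 25]  (not all equal)
t=11: [25, 25, 25, 25, 25, 25, 25, 25, 25]  (all equal)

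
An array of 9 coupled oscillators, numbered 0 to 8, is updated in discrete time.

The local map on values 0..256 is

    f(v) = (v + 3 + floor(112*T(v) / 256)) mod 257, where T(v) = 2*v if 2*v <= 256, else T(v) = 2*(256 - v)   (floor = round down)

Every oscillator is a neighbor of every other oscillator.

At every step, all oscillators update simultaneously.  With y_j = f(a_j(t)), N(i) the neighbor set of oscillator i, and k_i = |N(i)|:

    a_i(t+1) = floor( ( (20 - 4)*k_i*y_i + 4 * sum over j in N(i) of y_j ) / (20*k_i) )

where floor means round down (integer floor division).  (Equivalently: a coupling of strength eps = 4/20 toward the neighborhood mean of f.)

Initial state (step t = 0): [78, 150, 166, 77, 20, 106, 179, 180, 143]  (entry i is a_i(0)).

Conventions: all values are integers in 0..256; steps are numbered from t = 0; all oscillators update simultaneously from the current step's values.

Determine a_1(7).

Answer: a_1(7) = 180

Derivation:
t=0: [78, 150, 166, 77, 20, 106, 179, 180, 143]
t=1: [159, 234, 235, 158, 75, 200, 237, 237, 233]
t=2: [244, 252, 252, 244, 165, 249, 252, 252, 252]
t=3: [6, 7, 7, 6, 197, 7, 7, 7, 7]
t=4: [20, 21, 21, 20, 203, 21, 21, 21, 21]
t=5: [45, 47, 47, 45, 209, 47, 47, 47, 47]
t=6: [91, 94, 94, 91, 220, 94, 94, 94, 94]
t=7: [175, 180, 180, 175, 238, 180, 180, 180, 180]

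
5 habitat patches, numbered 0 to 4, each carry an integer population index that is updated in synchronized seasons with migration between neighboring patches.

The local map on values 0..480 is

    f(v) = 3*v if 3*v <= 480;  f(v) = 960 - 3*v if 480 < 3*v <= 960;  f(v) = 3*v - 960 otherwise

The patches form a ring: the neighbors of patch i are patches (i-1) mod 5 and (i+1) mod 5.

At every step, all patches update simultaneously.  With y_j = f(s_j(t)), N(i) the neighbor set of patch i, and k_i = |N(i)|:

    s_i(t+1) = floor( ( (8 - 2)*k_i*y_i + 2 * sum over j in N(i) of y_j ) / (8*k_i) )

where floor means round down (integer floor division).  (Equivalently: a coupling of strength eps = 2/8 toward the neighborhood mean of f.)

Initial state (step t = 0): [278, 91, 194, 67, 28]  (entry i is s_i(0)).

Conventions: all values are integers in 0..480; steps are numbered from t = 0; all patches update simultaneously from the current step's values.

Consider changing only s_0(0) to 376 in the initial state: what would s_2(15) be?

Simulating step by step:
t=0: [376, 91, 194, 67, 28]
t=1: [170, 273, 342, 208, 109]
t=2: [396, 170, 109, 301, 343]
t=3: [235, 406, 308, 92, 87]
t=4: [256, 229, 93, 244, 262]
t=5: [199, 263, 271, 227, 183]
t=6: [345, 192, 166, 279, 388]
t=7: [129, 355, 409, 175, 177]
t=8: [357, 160, 267, 413, 424]
t=9: [182, 393, 214, 268, 282]
t=10: [352, 255, 285, 171, 156]
t=11: [154, 171, 159, 406, 418]
t=12: [439, 452, 445, 289, 310]
t=13: [321, 388, 342, 120, 78]
t=14: [57, 161, 120, 307, 220]
t=15: [225, 424, 334, 111, 251]

Answer: s_2(15) = 334
Key observation: This trace re-runs the system from the modified initial state.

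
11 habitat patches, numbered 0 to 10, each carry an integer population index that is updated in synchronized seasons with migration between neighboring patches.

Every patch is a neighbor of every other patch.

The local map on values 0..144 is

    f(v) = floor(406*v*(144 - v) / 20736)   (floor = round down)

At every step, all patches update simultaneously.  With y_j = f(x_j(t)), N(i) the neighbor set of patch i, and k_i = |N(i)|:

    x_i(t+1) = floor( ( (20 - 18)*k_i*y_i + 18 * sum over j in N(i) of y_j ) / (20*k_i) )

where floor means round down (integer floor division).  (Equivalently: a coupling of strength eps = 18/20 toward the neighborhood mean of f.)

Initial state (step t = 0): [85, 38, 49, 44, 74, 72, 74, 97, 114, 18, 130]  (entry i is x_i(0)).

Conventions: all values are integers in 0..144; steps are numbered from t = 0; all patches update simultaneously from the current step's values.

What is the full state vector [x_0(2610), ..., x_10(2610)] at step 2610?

Simulating step by step:
t=0: [85, 38, 49, 44, 74, 72, 74, 97, 114, 18, 130]
t=1: [81, 80, 81, 80, 81, 81, 81, 80, 80, 80, 80]
t=2: [99, 99, 99, 99, 99, 99, 99, 99, 99, 99, 99]
t=3: [87, 87, 87, 87, 87, 87, 87, 87, 87, 87, 87]
t=4: [97, 97, 97, 97, 97, 97, 97, 97, 97, 97, 97]
t=5: [89, 89, 89, 89, 89, 89, 89, 89, 89, 89, 89]
t=6: [95, 95, 95, 95, 95, 95, 95, 95, 95, 95, 95]
t=7: [91, 91, 91, 91, 91, 91, 91, 91, 91, 91, 91]
t=8: [94, 94, 94, 94, 94, 94, 94, 94, 94, 94, 94]
t=9: [92, 92, 92, 92, 92, 92, 92, 92, 92, 92, 92]
t=10: [93, 93, 93, 93, 93, 93, 93, 93, 93, 93, 93]
t=11: [92, 92, 92, 92, 92, 92, 92, 92, 92, 92, 92]

Answer: [93, 93, 93, 93, 93, 93, 93, 93, 93, 93, 93]
Key observation: The state at step 9, [92, 92, 92, 92, 92, 92, 92, 92, 92, 92, 92], reappears at step 11: the system is in a cycle of period 2 from step 9 on.  Therefore the state at step 2610 equals the state at step 9 + ((2610 - 9) mod 2) = 10, which is [93, 93, 93, 93, 93, 93, 93, 93, 93, 93, 93].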